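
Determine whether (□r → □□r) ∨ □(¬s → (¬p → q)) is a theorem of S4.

Tableau for the negation ¬((□r → □□r) ∨ □(¬s → (¬p → q))):
1. ¬((□r → □□r) ∨ □(¬s → (¬p → q))), 0
2. ¬(□r → □□r), 0
3. ¬□(¬s → (¬p → q)), 0
4. □r, 0
5. ¬□□r, 0
6. r, 0
7. ¬(¬s → (¬p → q)), 1
8. ¬s, 1
9. ¬(¬p → q), 1
10. ¬p, 1
11. ¬q, 1
12. r, 1
13. ¬□r, 2
14. r, 2
15. ¬r, 3
16. r, 3
Accessibility: 0R0, 0R1, 0R2, 0R3, 1R1, 2R2, 2R3, 3R3
Branch closes: r and ¬r both at 3.
All branches of the negation close; one closing branch shown above.

Valid in S4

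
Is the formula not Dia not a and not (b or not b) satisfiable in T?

Unsatisfiable

1. not Dia not a and not (b or not b), 0
2. not Dia not a, 0
3. not (b or not b), 0
4. not b, 0
5. b, 0
Accessibility: 0R0
Branch closes: b and not b both at 0.
Every branch closes; the branch above is one of them.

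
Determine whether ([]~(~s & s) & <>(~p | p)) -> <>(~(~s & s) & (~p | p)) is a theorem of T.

Yes, valid

Tableau for the negation ~(([]~(~s & s) & <>(~p | p)) -> <>(~(~s & s) & (~p | p))):
1. ~(([]~(~s & s) & <>(~p | p)) -> <>(~(~s & s) & (~p | p))), u
2. []~(~s & s) & <>(~p | p), u
3. ~<>(~(~s & s) & (~p | p)), u
4. []~(~s & s), u
5. <>(~p | p), u
6. ~(~(~s & s) & (~p | p)), u
7. ~(~s & s), u
8. ~(~p | p), u
9. p, u
10. ~p, u
Accessibility: uRu
Branch closes: p and ~p both at u.
All branches of the negation close; one closing branch shown above.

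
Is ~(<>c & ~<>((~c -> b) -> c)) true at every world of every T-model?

Tableau for the negation <>c & ~<>((~c -> b) -> c):
1. <>c & ~<>((~c -> b) -> c), u
2. <>c, u
3. ~<>((~c -> b) -> c), u
4. ~((~c -> b) -> c), u
5. ~c -> b, u
6. ~c, u
7. b, u
8. c, v
9. ~((~c -> b) -> c), v
10. ~c -> b, v
11. ~c, v
Accessibility: uRu, uRv, vRv
Branch closes: c and ~c both at v.
Every branch of the negation's tableau closes; the branch above is one of them.

Valid in T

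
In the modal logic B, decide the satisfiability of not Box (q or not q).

1. not Box (q or not q), 0
2. not (q or not q), 1   [neg-Box-rule on 1: fresh world 1, 0R1]
3. not q, 1   [neg-or-rule on 2]
4. q, 1   [neg-or-rule on 2]
Accessibility: 0R0, 0R1, 1R0, 1R1
Branch closes: q and not q both at 1.
Every branch closes; the branch above is one of them.

Unsatisfiable (every branch closes)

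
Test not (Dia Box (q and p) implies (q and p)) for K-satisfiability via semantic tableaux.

Satisfiable (open branch found)

1. not (Dia Box (q and p) implies (q and p)), 0
2. Dia Box (q and p), 0   [neg-implies-rule on 1]
3. not (q and p), 0   [neg-implies-rule on 1]
4. not p, 0   [neg-and-rule on 3 (branches; this branch)]
5. Box (q and p), 1   [Dia-rule on 2: fresh world 1, 0R1]
Accessibility: 0R1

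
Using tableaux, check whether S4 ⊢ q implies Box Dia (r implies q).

Not valid

Tableau for the negation not (q implies Box Dia (r implies q)):
1. not (q implies Box Dia (r implies q)), u
2. q, u
3. not Box Dia (r implies q), u
4. not Dia (r implies q), v
5. not (r implies q), v
6. r, v
7. not q, v
Accessibility: uRu, uRv, vRv
The negation has an open branch (countermodel exists).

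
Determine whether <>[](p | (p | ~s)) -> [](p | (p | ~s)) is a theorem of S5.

Valid in S5

Tableau for the negation ~(<>[](p | (p | ~s)) -> [](p | (p | ~s))):
1. ~(<>[](p | (p | ~s)) -> [](p | (p | ~s))), w0
2. <>[](p | (p | ~s)), w0
3. ~[](p | (p | ~s)), w0
4. [](p | (p | ~s)), w1
5. p | (p | ~s), w0
6. p | (p | ~s), w1
7. p | ~s, w0
8. p | ~s, w1
9. ~s, w0
10. ~s, w1
11. ~(p | (p | ~s)), w2
12. ~p, w2
13. ~(p | ~s), w2
14. s, w2
15. p | (p | ~s), w2
16. p | ~s, w2
17. ~s, w2
Accessibility: w0Rw0, w0Rw1, w0Rw2, w1Rw0, w1Rw1, w1Rw2, w2Rw0, w2Rw1, w2Rw2
Branch closes: s and ~s both at w2.
All branches of the negation close; one closing branch shown above.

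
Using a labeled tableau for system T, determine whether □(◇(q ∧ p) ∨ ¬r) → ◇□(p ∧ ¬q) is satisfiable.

1. □(◇(q ∧ p) ∨ ¬r) → ◇□(p ∧ ¬q), 0
2. ◇□(p ∧ ¬q), 0
3. □(p ∧ ¬q), 1
4. p ∧ ¬q, 1
5. p, 1
6. ¬q, 1
Accessibility: 0R0, 0R1, 1R1

Yes, satisfiable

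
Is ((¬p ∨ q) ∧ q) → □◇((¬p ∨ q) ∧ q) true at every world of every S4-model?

Tableau for the negation ¬(((¬p ∨ q) ∧ q) → □◇((¬p ∨ q) ∧ q)):
1. ¬(((¬p ∨ q) ∧ q) → □◇((¬p ∨ q) ∧ q)), 0
2. (¬p ∨ q) ∧ q, 0
3. ¬□◇((¬p ∨ q) ∧ q), 0
4. ¬p ∨ q, 0
5. q, 0
6. ¬◇((¬p ∨ q) ∧ q), 1
7. ¬((¬p ∨ q) ∧ q), 1
8. ¬q, 1
Accessibility: 0R0, 0R1, 1R1
The negation has an open branch (countermodel exists).

Not valid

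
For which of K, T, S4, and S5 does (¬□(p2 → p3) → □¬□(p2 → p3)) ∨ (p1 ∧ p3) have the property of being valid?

S4-tableau for the negation ¬((¬□(p2 → p3) → □¬□(p2 → p3)) ∨ (p1 ∧ p3)):
1. ¬((¬□(p2 → p3) → □¬□(p2 → p3)) ∨ (p1 ∧ p3)), u
2. ¬(¬□(p2 → p3) → □¬□(p2 → p3)), u   [¬∨-rule on 1]
3. ¬(p1 ∧ p3), u   [¬∨-rule on 1]
4. ¬□(p2 → p3), u   [¬→-rule on 2]
5. ¬□¬□(p2 → p3), u   [¬→-rule on 2]
6. ¬p3, u   [¬∧-rule on 3 (branches; this branch)]
7. ¬(p2 → p3), v   [¬□-rule on 4: fresh world v, uRv]
8. p2, v   [¬→-rule on 7]
9. ¬p3, v   [¬→-rule on 7]
10. □(p2 → p3), w   [¬□-rule on 5: fresh world w, uRw]
11. p2 → p3, w   [□-rule on 10 via wRw]
12. p3, w   [→-rule on 11 (branches; this branch)]
Accessibility: uRu, uRv, uRw, vRv, wRw
Complete open branch: countermodel on an S4-frame, so not valid in S4, nor in K, T (the same frame is also a K-frame and a T-frame).
S5-tableau for the negation ¬((¬□(p2 → p3) → □¬□(p2 → p3)) ∨ (p1 ∧ p3)):
1. ¬((¬□(p2 → p3) → □¬□(p2 → p3)) ∨ (p1 ∧ p3)), u
2. ¬(¬□(p2 → p3) → □¬□(p2 → p3)), u   [¬∨-rule on 1]
3. ¬(p1 ∧ p3), u   [¬∨-rule on 1]
4. ¬□(p2 → p3), u   [¬→-rule on 2]
5. ¬□¬□(p2 → p3), u   [¬→-rule on 2]
6. ¬p3, u   [¬∧-rule on 3 (branches; this branch)]
7. ¬(p2 → p3), v   [¬□-rule on 4: fresh world v, uRv]
8. p2, v   [¬→-rule on 7]
9. ¬p3, v   [¬→-rule on 7]
10. □(p2 → p3), w   [¬□-rule on 5: fresh world w, uRw]
11. p2 → p3, u   [□-rule on 10 via wRu]
12. p2 → p3, v   [□-rule on 10 via wRv]
13. p2 → p3, w   [□-rule on 10 via wRw]
14. ¬p2, u   [→-rule on 11 (branches; this branch)]
15. p3, v   [→-rule on 12 (branches; this branch)]
Accessibility: uRu, uRv, uRw, vRu, vRv, vRw, wRu, wRv, wRw
Branch closes: p3 and ¬p3 both at v.
Every branch closes (one shown): valid in S5.

S5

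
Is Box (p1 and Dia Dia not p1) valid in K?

Tableau for the negation not Box (p1 and Dia Dia not p1):
1. not Box (p1 and Dia Dia not p1), 0
2. not (p1 and Dia Dia not p1), 1
3. not Dia Dia not p1, 1
Accessibility: 0R1
The negation has an open branch (countermodel exists).

No, not valid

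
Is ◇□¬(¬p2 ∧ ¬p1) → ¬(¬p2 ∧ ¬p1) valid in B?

Tableau for the negation ¬(◇□¬(¬p2 ∧ ¬p1) → ¬(¬p2 ∧ ¬p1)):
1. ¬(◇□¬(¬p2 ∧ ¬p1) → ¬(¬p2 ∧ ¬p1)), u
2. ◇□¬(¬p2 ∧ ¬p1), u
3. ¬p2 ∧ ¬p1, u
4. ¬p2, u
5. ¬p1, u
6. □¬(¬p2 ∧ ¬p1), v
7. ¬(¬p2 ∧ ¬p1), u
8. ¬(¬p2 ∧ ¬p1), v
9. p1, u
Accessibility: uRu, uRv, vRu, vRv
Branch closes: p1 and ¬p1 both at u.
All branches of the negation close; one closing branch shown above.

Valid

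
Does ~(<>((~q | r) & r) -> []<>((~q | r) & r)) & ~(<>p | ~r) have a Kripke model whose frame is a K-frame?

1. ~(<>((~q | r) & r) -> []<>((~q | r) & r)) & ~(<>p | ~r), w0
2. ~(<>((~q | r) & r) -> []<>((~q | r) & r)), w0
3. ~(<>p | ~r), w0
4. <>((~q | r) & r), w0
5. ~[]<>((~q | r) & r), w0
6. ~<>p, w0
7. r, w0
8. (~q | r) & r, w1
9. ~q | r, w1
10. r, w1
11. ~p, w1
12. ~<>((~q | r) & r), w2
13. ~p, w2
Accessibility: w0Rw1, w0Rw2

Satisfiable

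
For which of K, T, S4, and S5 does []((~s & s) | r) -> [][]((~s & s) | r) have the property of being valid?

S4, S5

S4-tableau for the negation ~([]((~s & s) | r) -> [][]((~s & s) | r)):
1. ~([]((~s & s) | r) -> [][]((~s & s) | r)), u
2. []((~s & s) | r), u
3. ~[][]((~s & s) | r), u
4. (~s & s) | r, u
5. r, u
6. ~[]((~s & s) | r), v
7. (~s & s) | r, v
8. r, v
9. ~((~s & s) | r), w
10. ~(~s & s), w
11. ~r, w
12. (~s & s) | r, w
13. ~s, w
14. ~s & s, w
15. s, w
Accessibility: uRu, uRv, uRw, vRv, vRw, wRw
Branch closes: s and ~s both at w.
Every branch closes (one shown): valid in S4, hence also in S5 (every theorem of S4 is a theorem of S5).
T-tableau for the negation ~([]((~s & s) | r) -> [][]((~s & s) | r)):
1. ~([]((~s & s) | r) -> [][]((~s & s) | r)), u
2. []((~s & s) | r), u
3. ~[][]((~s & s) | r), u
4. (~s & s) | r, u
5. r, u
6. ~[]((~s & s) | r), v
7. (~s & s) | r, v
8. r, v
9. ~((~s & s) | r), w
10. ~(~s & s), w
11. ~r, w
12. ~s, w
Accessibility: uRu, uRv, vRv, vRw, wRw
Complete open branch: countermodel on a T-frame, so not valid in T, nor in K (the same frame is also a K-frame).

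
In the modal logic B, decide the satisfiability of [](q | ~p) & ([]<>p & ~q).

1. [](q | ~p) & ([]<>p & ~q), u
2. [](q | ~p), u   [&-rule on 1]
3. []<>p & ~q, u   [&-rule on 1]
4. []<>p, u   [&-rule on 3]
5. ~q, u   [&-rule on 3]
6. q | ~p, u   [[]-rule on 2 via uRu]
7. <>p, u   [[]-rule on 4 via uRu]
8. ~p, u   [|-rule on 6 (branches; this branch)]
9. p, v   [<>-rule on 7: fresh world v, uRv]
10. q | ~p, v   [[]-rule on 2 via uRv]
11. <>p, v   [[]-rule on 4 via uRv]
12. q, v   [|-rule on 10 (branches; this branch)]
13. p, w   [<>-rule on 11: fresh world w, vRw]
Accessibility: uRu, uRv, vRu, vRv, vRw, wRv, wRw

Satisfiable (open branch found)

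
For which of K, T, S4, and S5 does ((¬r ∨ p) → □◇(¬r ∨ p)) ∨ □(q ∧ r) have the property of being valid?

S5-tableau for the negation ¬(((¬r ∨ p) → □◇(¬r ∨ p)) ∨ □(q ∧ r)):
1. ¬(((¬r ∨ p) → □◇(¬r ∨ p)) ∨ □(q ∧ r)), w0
2. ¬((¬r ∨ p) → □◇(¬r ∨ p)), w0
3. ¬□(q ∧ r), w0
4. ¬r ∨ p, w0
5. ¬□◇(¬r ∨ p), w0
6. p, w0
7. ¬(q ∧ r), w1
8. ¬r, w1
9. ¬◇(¬r ∨ p), w2
10. ¬(¬r ∨ p), w0
11. r, w0
12. ¬p, w0
Accessibility: w0Rw0, w0Rw1, w0Rw2, w1Rw0, w1Rw1, w1Rw2, w2Rw0, w2Rw1, w2Rw2
Branch closes: p and ¬p both at w0.
Every branch closes (one shown): valid in S5.
S4-tableau for the negation ¬(((¬r ∨ p) → □◇(¬r ∨ p)) ∨ □(q ∧ r)):
1. ¬(((¬r ∨ p) → □◇(¬r ∨ p)) ∨ □(q ∧ r)), w0
2. ¬((¬r ∨ p) → □◇(¬r ∨ p)), w0
3. ¬□(q ∧ r), w0
4. ¬r ∨ p, w0
5. ¬□◇(¬r ∨ p), w0
6. p, w0
7. ¬(q ∧ r), w1
8. ¬r, w1
9. ¬◇(¬r ∨ p), w2
10. ¬(¬r ∨ p), w2
11. r, w2
12. ¬p, w2
Accessibility: w0Rw0, w0Rw1, w0Rw2, w1Rw1, w2Rw2
Complete open branch: countermodel on an S4-frame, so not valid in S4, nor in K, T (the same frame is also a K-frame and a T-frame).

S5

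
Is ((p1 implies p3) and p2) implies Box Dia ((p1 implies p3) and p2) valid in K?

Tableau for the negation not (((p1 implies p3) and p2) implies Box Dia ((p1 implies p3) and p2)):
1. not (((p1 implies p3) and p2) implies Box Dia ((p1 implies p3) and p2)), u
2. (p1 implies p3) and p2, u
3. not Box Dia ((p1 implies p3) and p2), u
4. p1 implies p3, u
5. p2, u
6. p3, u
7. not Dia ((p1 implies p3) and p2), v
Accessibility: uRv
The negation has an open branch (countermodel exists).

Invalid (countermodel exists)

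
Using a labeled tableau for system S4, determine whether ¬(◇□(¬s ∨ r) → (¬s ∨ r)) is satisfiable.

1. ¬(◇□(¬s ∨ r) → (¬s ∨ r)), w0
2. ◇□(¬s ∨ r), w0
3. ¬(¬s ∨ r), w0
4. s, w0
5. ¬r, w0
6. □(¬s ∨ r), w1
7. ¬s ∨ r, w1
8. r, w1
Accessibility: w0Rw0, w0Rw1, w1Rw1

Yes, satisfiable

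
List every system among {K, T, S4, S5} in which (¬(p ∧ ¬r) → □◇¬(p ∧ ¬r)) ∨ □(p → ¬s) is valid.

S5

S5-tableau for the negation ¬((¬(p ∧ ¬r) → □◇¬(p ∧ ¬r)) ∨ □(p → ¬s)):
1. ¬((¬(p ∧ ¬r) → □◇¬(p ∧ ¬r)) ∨ □(p → ¬s)), w0
2. ¬(¬(p ∧ ¬r) → □◇¬(p ∧ ¬r)), w0   [¬∨-rule on 1]
3. ¬□(p → ¬s), w0   [¬∨-rule on 1]
4. ¬(p ∧ ¬r), w0   [¬→-rule on 2]
5. ¬□◇¬(p ∧ ¬r), w0   [¬→-rule on 2]
6. r, w0   [¬∧-rule on 4 (branches; this branch)]
7. ¬(p → ¬s), w1   [¬□-rule on 3: fresh world w1, w0Rw1]
8. p, w1   [¬→-rule on 7]
9. s, w1   [¬→-rule on 7]
10. ¬◇¬(p ∧ ¬r), w2   [¬□-rule on 5: fresh world w2, w0Rw2]
11. p ∧ ¬r, w0   [¬◇-rule on 10 via w2Rw0]
12. p, w0   [∧-rule on 11]
13. ¬r, w0   [∧-rule on 11]
Accessibility: w0Rw0, w0Rw1, w0Rw2, w1Rw0, w1Rw1, w1Rw2, w2Rw0, w2Rw1, w2Rw2
Branch closes: r and ¬r both at w0.
Every branch closes (one shown): valid in S5.
S4-tableau for the negation ¬((¬(p ∧ ¬r) → □◇¬(p ∧ ¬r)) ∨ □(p → ¬s)):
1. ¬((¬(p ∧ ¬r) → □◇¬(p ∧ ¬r)) ∨ □(p → ¬s)), w0
2. ¬(¬(p ∧ ¬r) → □◇¬(p ∧ ¬r)), w0   [¬∨-rule on 1]
3. ¬□(p → ¬s), w0   [¬∨-rule on 1]
4. ¬(p ∧ ¬r), w0   [¬→-rule on 2]
5. ¬□◇¬(p ∧ ¬r), w0   [¬→-rule on 2]
6. r, w0   [¬∧-rule on 4 (branches; this branch)]
7. ¬(p → ¬s), w1   [¬□-rule on 3: fresh world w1, w0Rw1]
8. p, w1   [¬→-rule on 7]
9. s, w1   [¬→-rule on 7]
10. ¬◇¬(p ∧ ¬r), w2   [¬□-rule on 5: fresh world w2, w0Rw2]
11. p ∧ ¬r, w2   [¬◇-rule on 10 via w2Rw2]
12. p, w2   [∧-rule on 11]
13. ¬r, w2   [∧-rule on 11]
Accessibility: w0Rw0, w0Rw1, w0Rw2, w1Rw1, w2Rw2
Complete open branch: countermodel on an S4-frame, so not valid in S4, nor in K, T (the same frame is also a K-frame and a T-frame).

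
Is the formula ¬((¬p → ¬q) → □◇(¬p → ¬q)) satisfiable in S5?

1. ¬((¬p → ¬q) → □◇(¬p → ¬q)), 0
2. ¬p → ¬q, 0   [¬→-rule on 1]
3. ¬□◇(¬p → ¬q), 0   [¬→-rule on 1]
4. ¬q, 0   [→-rule on 2 (branches; this branch)]
5. ¬◇(¬p → ¬q), 1   [¬□-rule on 3: fresh world 1, 0R1]
6. ¬(¬p → ¬q), 0   [¬◇-rule on 5 via 1R0]
7. ¬p, 0   [¬→-rule on 6]
8. q, 0   [¬→-rule on 6]
Accessibility: 0R0, 0R1, 1R0, 1R1
Branch closes: q and ¬q both at 0.
All branches of the tableau close; one closing branch shown above.

Unsatisfiable (every branch closes)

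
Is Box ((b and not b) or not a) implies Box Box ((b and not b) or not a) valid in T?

Tableau for the negation not (Box ((b and not b) or not a) implies Box Box ((b and not b) or not a)):
1. not (Box ((b and not b) or not a) implies Box Box ((b and not b) or not a)), 0
2. Box ((b and not b) or not a), 0
3. not Box Box ((b and not b) or not a), 0
4. (b and not b) or not a, 0
5. not a, 0
6. not Box ((b and not b) or not a), 1
7. (b and not b) or not a, 1
8. not a, 1
9. not ((b and not b) or not a), 2
10. not (b and not b), 2
11. a, 2
12. b, 2
Accessibility: 0R0, 0R1, 1R1, 1R2, 2R2
The negation has an open branch (countermodel exists).

No, not valid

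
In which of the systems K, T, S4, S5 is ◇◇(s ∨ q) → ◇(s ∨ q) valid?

S4, S5

S4-tableau for the negation ¬(◇◇(s ∨ q) → ◇(s ∨ q)):
1. ¬(◇◇(s ∨ q) → ◇(s ∨ q)), u
2. ◇◇(s ∨ q), u   [¬→-rule on 1]
3. ¬◇(s ∨ q), u   [¬→-rule on 1]
4. ¬(s ∨ q), u   [¬◇-rule on 3 via uRu]
5. ¬s, u   [¬∨-rule on 4]
6. ¬q, u   [¬∨-rule on 4]
7. ◇(s ∨ q), v   [◇-rule on 2: fresh world v, uRv]
8. ¬(s ∨ q), v   [¬◇-rule on 3 via uRv]
9. ¬s, v   [¬∨-rule on 8]
10. ¬q, v   [¬∨-rule on 8]
11. s ∨ q, w   [◇-rule on 7: fresh world w, vRw]
12. ¬(s ∨ q), w   [¬◇-rule on 3 via uRw]
13. ¬s, w   [¬∨-rule on 12]
14. ¬q, w   [¬∨-rule on 12]
15. q, w   [∨-rule on 11 (branches; this branch)]
Accessibility: uRu, uRv, uRw, vRv, vRw, wRw
Branch closes: q and ¬q both at w.
Every branch closes (one shown): valid in S4, hence also in S5 (every theorem of S4 is a theorem of S5).
T-tableau for the negation ¬(◇◇(s ∨ q) → ◇(s ∨ q)):
1. ¬(◇◇(s ∨ q) → ◇(s ∨ q)), u
2. ◇◇(s ∨ q), u   [¬→-rule on 1]
3. ¬◇(s ∨ q), u   [¬→-rule on 1]
4. ¬(s ∨ q), u   [¬◇-rule on 3 via uRu]
5. ¬s, u   [¬∨-rule on 4]
6. ¬q, u   [¬∨-rule on 4]
7. ◇(s ∨ q), v   [◇-rule on 2: fresh world v, uRv]
8. ¬(s ∨ q), v   [¬◇-rule on 3 via uRv]
9. ¬s, v   [¬∨-rule on 8]
10. ¬q, v   [¬∨-rule on 8]
11. s ∨ q, w   [◇-rule on 7: fresh world w, vRw]
12. q, w   [∨-rule on 11 (branches; this branch)]
Accessibility: uRu, uRv, vRv, vRw, wRw
Complete open branch: countermodel on a T-frame, so not valid in T, nor in K (the same frame is also a K-frame).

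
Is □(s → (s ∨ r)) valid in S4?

Tableau for the negation ¬□(s → (s ∨ r)):
1. ¬□(s → (s ∨ r)), w0
2. ¬(s → (s ∨ r)), w1
3. s, w1
4. ¬(s ∨ r), w1
5. ¬s, w1
6. ¬r, w1
Accessibility: w0Rw0, w0Rw1, w1Rw1
Branch closes: s and ¬s both at w1.
Every branch of the negation's tableau closes; the branch above is one of them.

Yes, valid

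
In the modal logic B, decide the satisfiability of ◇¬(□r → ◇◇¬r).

Yes, satisfiable

1. ◇¬(□r → ◇◇¬r), 0
2. ¬(□r → ◇◇¬r), 1
3. □r, 1
4. ¬◇◇¬r, 1
5. r, 0
6. r, 1
7. ¬◇¬r, 0
8. ¬◇¬r, 1
Accessibility: 0R0, 0R1, 1R0, 1R1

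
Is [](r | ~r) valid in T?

Tableau for the negation ~[](r | ~r):
1. ~[](r | ~r), u
2. ~(r | ~r), v
3. ~r, v
4. r, v
Accessibility: uRu, uRv, vRv
Branch closes: r and ~r both at v.
All branches of the negation close; one closing branch shown above.

Valid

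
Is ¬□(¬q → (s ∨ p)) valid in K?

Not valid

Tableau for the negation □(¬q → (s ∨ p)):
1. □(¬q → (s ∨ p)), w0
The negation has an open branch (countermodel exists).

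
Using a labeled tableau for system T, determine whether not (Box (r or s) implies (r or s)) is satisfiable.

No, unsatisfiable

1. not (Box (r or s) implies (r or s)), w0
2. Box (r or s), w0
3. not (r or s), w0
4. not r, w0
5. not s, w0
6. r or s, w0
7. s, w0
Accessibility: w0Rw0
Branch closes: s and not s both at w0.
All branches of the tableau close; one closing branch shown above.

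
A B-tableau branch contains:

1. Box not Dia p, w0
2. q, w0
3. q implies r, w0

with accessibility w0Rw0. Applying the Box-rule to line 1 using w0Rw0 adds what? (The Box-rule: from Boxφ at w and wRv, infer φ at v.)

not Dia p, w0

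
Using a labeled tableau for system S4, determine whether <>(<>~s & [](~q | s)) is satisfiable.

Satisfiable

1. <>(<>~s & [](~q | s)), 0
2. <>~s & [](~q | s), 1
3. <>~s, 1
4. [](~q | s), 1
5. ~q | s, 1
6. s, 1
7. ~s, 2
8. ~q | s, 2
9. ~q, 2
Accessibility: 0R0, 0R1, 0R2, 1R1, 1R2, 2R2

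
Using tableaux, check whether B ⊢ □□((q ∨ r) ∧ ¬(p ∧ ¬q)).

Tableau for the negation ¬□□((q ∨ r) ∧ ¬(p ∧ ¬q)):
1. ¬□□((q ∨ r) ∧ ¬(p ∧ ¬q)), 0
2. ¬□((q ∨ r) ∧ ¬(p ∧ ¬q)), 1
3. ¬((q ∨ r) ∧ ¬(p ∧ ¬q)), 2
4. p ∧ ¬q, 2
5. p, 2
6. ¬q, 2
Accessibility: 0R0, 0R1, 1R0, 1R1, 1R2, 2R1, 2R2
The negation has an open branch (countermodel exists).

Invalid (countermodel exists)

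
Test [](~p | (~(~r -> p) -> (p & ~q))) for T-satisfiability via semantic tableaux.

1. [](~p | (~(~r -> p) -> (p & ~q))), w0
2. ~p | (~(~r -> p) -> (p & ~q)), w0   [[]-rule on 1 via w0Rw0]
3. ~(~r -> p) -> (p & ~q), w0   [|-rule on 2 (branches; this branch)]
4. p & ~q, w0   [->-rule on 3 (branches; this branch)]
5. p, w0   [&-rule on 4]
6. ~q, w0   [&-rule on 4]
Accessibility: w0Rw0

Satisfiable (open branch found)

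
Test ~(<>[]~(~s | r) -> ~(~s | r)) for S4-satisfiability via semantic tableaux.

1. ~(<>[]~(~s | r) -> ~(~s | r)), w0
2. <>[]~(~s | r), w0   [~->-rule on 1]
3. ~s | r, w0   [~->-rule on 1]
4. r, w0   [|-rule on 3 (branches; this branch)]
5. []~(~s | r), w1   [<>-rule on 2: fresh world w1, w0Rw1]
6. ~(~s | r), w1   [[]-rule on 5 via w1Rw1]
7. s, w1   [~|-rule on 6]
8. ~r, w1   [~|-rule on 6]
Accessibility: w0Rw0, w0Rw1, w1Rw1

Satisfiable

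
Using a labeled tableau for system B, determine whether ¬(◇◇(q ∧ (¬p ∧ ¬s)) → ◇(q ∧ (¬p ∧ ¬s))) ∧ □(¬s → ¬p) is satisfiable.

1. ¬(◇◇(q ∧ (¬p ∧ ¬s)) → ◇(q ∧ (¬p ∧ ¬s))) ∧ □(¬s → ¬p), w0
2. ¬(◇◇(q ∧ (¬p ∧ ¬s)) → ◇(q ∧ (¬p ∧ ¬s))), w0
3. □(¬s → ¬p), w0
4. ◇◇(q ∧ (¬p ∧ ¬s)), w0
5. ¬◇(q ∧ (¬p ∧ ¬s)), w0
6. ¬s → ¬p, w0
7. ¬(q ∧ (¬p ∧ ¬s)), w0
8. ¬p, w0
9. ¬(¬p ∧ ¬s), w0
10. s, w0
11. ◇(q ∧ (¬p ∧ ¬s)), w1
12. ¬s → ¬p, w1
13. ¬(q ∧ (¬p ∧ ¬s)), w1
14. ¬p, w1
15. ¬(¬p ∧ ¬s), w1
16. s, w1
17. q ∧ (¬p ∧ ¬s), w2
18. q, w2
19. ¬p ∧ ¬s, w2
20. ¬p, w2
21. ¬s, w2
Accessibility: w0Rw0, w0Rw1, w1Rw0, w1Rw1, w1Rw2, w2Rw1, w2Rw2

Yes, satisfiable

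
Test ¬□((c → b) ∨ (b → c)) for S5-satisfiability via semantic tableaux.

1. ¬□((c → b) ∨ (b → c)), w0
2. ¬((c → b) ∨ (b → c)), w1
3. ¬(c → b), w1
4. ¬(b → c), w1
5. c, w1
6. ¬b, w1
7. b, w1
8. ¬c, w1
Accessibility: w0Rw0, w0Rw1, w1Rw0, w1Rw1
Branch closes: b and ¬b both at w1.
(One branch shown.) All branches close.

Unsatisfiable (every branch closes)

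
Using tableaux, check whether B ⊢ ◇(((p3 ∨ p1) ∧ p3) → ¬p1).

No, not valid

Tableau for the negation ¬◇(((p3 ∨ p1) ∧ p3) → ¬p1):
1. ¬◇(((p3 ∨ p1) ∧ p3) → ¬p1), u
2. ¬(((p3 ∨ p1) ∧ p3) → ¬p1), u
3. (p3 ∨ p1) ∧ p3, u
4. p1, u
5. p3 ∨ p1, u
6. p3, u
Accessibility: uRu
The negation has an open branch (countermodel exists).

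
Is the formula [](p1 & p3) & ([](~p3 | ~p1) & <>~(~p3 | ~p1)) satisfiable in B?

1. [](p1 & p3) & ([](~p3 | ~p1) & <>~(~p3 | ~p1)), 0
2. [](p1 & p3), 0   [&-rule on 1]
3. [](~p3 | ~p1) & <>~(~p3 | ~p1), 0   [&-rule on 1]
4. [](~p3 | ~p1), 0   [&-rule on 3]
5. <>~(~p3 | ~p1), 0   [&-rule on 3]
6. p1 & p3, 0   [[]-rule on 2 via 0R0]
7. p1, 0   [&-rule on 6]
8. p3, 0   [&-rule on 6]
9. ~p3 | ~p1, 0   [[]-rule on 4 via 0R0]
10. ~p1, 0   [|-rule on 9 (branches; this branch)]
Accessibility: 0R0
Branch closes: p1 and ~p1 both at 0.
(One branch shown.) All branches close.

No, unsatisfiable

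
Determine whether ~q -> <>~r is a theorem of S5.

Tableau for the negation ~(~q -> <>~r):
1. ~(~q -> <>~r), w0
2. ~q, w0
3. ~<>~r, w0
4. r, w0
Accessibility: w0Rw0
The negation has an open branch (countermodel exists).

No, not valid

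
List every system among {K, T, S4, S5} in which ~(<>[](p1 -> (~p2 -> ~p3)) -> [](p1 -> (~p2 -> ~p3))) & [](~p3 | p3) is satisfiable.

K, T, S4

S5-tableau for the formula:
1. ~(<>[](p1 -> (~p2 -> ~p3)) -> [](p1 -> (~p2 -> ~p3))) & [](~p3 | p3), w0
2. ~(<>[](p1 -> (~p2 -> ~p3)) -> [](p1 -> (~p2 -> ~p3))), w0   [&-rule on 1]
3. [](~p3 | p3), w0   [&-rule on 1]
4. <>[](p1 -> (~p2 -> ~p3)), w0   [~->-rule on 2]
5. ~[](p1 -> (~p2 -> ~p3)), w0   [~->-rule on 2]
6. ~p3 | p3, w0   [[]-rule on 3 via w0Rw0]
7. p3, w0   [|-rule on 6 (branches; this branch)]
8. [](p1 -> (~p2 -> ~p3)), w1   [<>-rule on 4: fresh world w1, w0Rw1]
9. ~p3 | p3, w1   [[]-rule on 3 via w0Rw1]
10. p1 -> (~p2 -> ~p3), w0   [[]-rule on 8 via w1Rw0]
11. p1 -> (~p2 -> ~p3), w1   [[]-rule on 8 via w1Rw1]
12. p3, w1   [|-rule on 9 (branches; this branch)]
13. ~p2 -> ~p3, w0   [->-rule on 10 (branches; this branch)]
14. ~p2 -> ~p3, w1   [->-rule on 11 (branches; this branch)]
15. p2, w0   [->-rule on 13 (branches; this branch)]
16. p2, w1   [->-rule on 14 (branches; this branch)]
17. ~(p1 -> (~p2 -> ~p3)), w2   [~[]-rule on 5: fresh world w2, w0Rw2]
18. p1, w2   [~->-rule on 17]
19. ~(~p2 -> ~p3), w2   [~->-rule on 17]
20. ~p2, w2   [~->-rule on 19]
21. p3, w2   [~->-rule on 19]
22. ~p3 | p3, w2   [[]-rule on 3 via w0Rw2]
23. p1 -> (~p2 -> ~p3), w2   [[]-rule on 8 via w1Rw2]
24. ~p2 -> ~p3, w2   [->-rule on 23 (branches; this branch)]
25. ~p3, w2   [->-rule on 24 (branches; this branch)]
Accessibility: w0Rw0, w0Rw1, w0Rw2, w1Rw0, w1Rw1, w1Rw2, w2Rw0, w2Rw1, w2Rw2
Branch closes: p3 and ~p3 both at w2.
Every branch closes (one shown): unsatisfiable in S5.
S4-tableau for the formula:
1. ~(<>[](p1 -> (~p2 -> ~p3)) -> [](p1 -> (~p2 -> ~p3))) & [](~p3 | p3), w0
2. ~(<>[](p1 -> (~p2 -> ~p3)) -> [](p1 -> (~p2 -> ~p3))), w0   [&-rule on 1]
3. [](~p3 | p3), w0   [&-rule on 1]
4. <>[](p1 -> (~p2 -> ~p3)), w0   [~->-rule on 2]
5. ~[](p1 -> (~p2 -> ~p3)), w0   [~->-rule on 2]
6. ~p3 | p3, w0   [[]-rule on 3 via w0Rw0]
7. p3, w0   [|-rule on 6 (branches; this branch)]
8. [](p1 -> (~p2 -> ~p3)), w1   [<>-rule on 4: fresh world w1, w0Rw1]
9. ~p3 | p3, w1   [[]-rule on 3 via w0Rw1]
10. p1 -> (~p2 -> ~p3), w1   [[]-rule on 8 via w1Rw1]
11. p3, w1   [|-rule on 9 (branches; this branch)]
12. ~p2 -> ~p3, w1   [->-rule on 10 (branches; this branch)]
13. p2, w1   [->-rule on 12 (branches; this branch)]
14. ~(p1 -> (~p2 -> ~p3)), w2   [~[]-rule on 5: fresh world w2, w0Rw2]
15. p1, w2   [~->-rule on 14]
16. ~(~p2 -> ~p3), w2   [~->-rule on 14]
17. ~p2, w2   [~->-rule on 16]
18. p3, w2   [~->-rule on 16]
19. ~p3 | p3, w2   [[]-rule on 3 via w0Rw2]
Accessibility: w0Rw0, w0Rw1, w0Rw2, w1Rw1, w2Rw2
Complete open branch: satisfiable in S4, hence also in K, T (this S4-model is also a K-model and a T-model).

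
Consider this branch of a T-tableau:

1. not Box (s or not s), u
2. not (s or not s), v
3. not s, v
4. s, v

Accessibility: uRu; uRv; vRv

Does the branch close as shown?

Closed

Both s and not s appear at v.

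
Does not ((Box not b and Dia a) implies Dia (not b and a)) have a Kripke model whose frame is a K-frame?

1. not ((Box not b and Dia a) implies Dia (not b and a)), u
2. Box not b and Dia a, u   [neg-implies-rule on 1]
3. not Dia (not b and a), u   [neg-implies-rule on 1]
4. Box not b, u   [and-rule on 2]
5. Dia a, u   [and-rule on 2]
6. a, v   [Dia-rule on 5: fresh world v, uRv]
7. not (not b and a), v   [neg-Dia-rule on 3 via uRv]
8. not b, v   [Box-rule on 4 via uRv]
9. not a, v   [neg-and-rule on 7 (branches; this branch)]
Accessibility: uRv
Branch closes: a and not a both at v.
(One branch shown.) All branches close.

Unsatisfiable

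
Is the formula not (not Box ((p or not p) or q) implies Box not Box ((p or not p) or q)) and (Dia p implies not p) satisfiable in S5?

Unsatisfiable (every branch closes)

1. not (not Box ((p or not p) or q) implies Box not Box ((p or not p) or q)) and (Dia p implies not p), w0
2. not (not Box ((p or not p) or q) implies Box not Box ((p or not p) or q)), w0
3. Dia p implies not p, w0
4. not Box ((p or not p) or q), w0
5. not Box not Box ((p or not p) or q), w0
6. not Dia p, w0
7. not p, w0
8. not ((p or not p) or q), w1
9. not (p or not p), w1
10. not q, w1
11. not p, w1
12. p, w1
Accessibility: w0Rw0, w0Rw1, w1Rw0, w1Rw1
Branch closes: p and not p both at w1.
All branches of the tableau close; one closing branch shown above.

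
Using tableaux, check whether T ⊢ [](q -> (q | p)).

Yes, valid

Tableau for the negation ~[](q -> (q | p)):
1. ~[](q -> (q | p)), w0
2. ~(q -> (q | p)), w1
3. q, w1
4. ~(q | p), w1
5. ~q, w1
6. ~p, w1
Accessibility: w0Rw0, w0Rw1, w1Rw1
Branch closes: q and ~q both at w1.
All branches of the negation close; one closing branch shown above.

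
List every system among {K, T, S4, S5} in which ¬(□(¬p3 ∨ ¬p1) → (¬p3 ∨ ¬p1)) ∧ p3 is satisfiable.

K-tableau for the formula:
1. ¬(□(¬p3 ∨ ¬p1) → (¬p3 ∨ ¬p1)) ∧ p3, w0
2. ¬(□(¬p3 ∨ ¬p1) → (¬p3 ∨ ¬p1)), w0
3. p3, w0
4. □(¬p3 ∨ ¬p1), w0
5. ¬(¬p3 ∨ ¬p1), w0
6. p1, w0
Complete open branch: satisfiable in K.
T-tableau for the formula:
1. ¬(□(¬p3 ∨ ¬p1) → (¬p3 ∨ ¬p1)) ∧ p3, w0
2. ¬(□(¬p3 ∨ ¬p1) → (¬p3 ∨ ¬p1)), w0
3. p3, w0
4. □(¬p3 ∨ ¬p1), w0
5. ¬(¬p3 ∨ ¬p1), w0
6. p1, w0
7. ¬p3 ∨ ¬p1, w0
8. ¬p1, w0
Accessibility: w0Rw0
Branch closes: p1 and ¬p1 both at w0.
Every branch closes (one shown): unsatisfiable in T, hence also in S4, S5 (every S4/S5-frame is a T-frame).

K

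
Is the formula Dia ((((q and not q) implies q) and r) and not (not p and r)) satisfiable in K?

Satisfiable (open branch found)

1. Dia ((((q and not q) implies q) and r) and not (not p and r)), u
2. (((q and not q) implies q) and r) and not (not p and r), v   [Dia-rule on 1: fresh world v, uRv]
3. ((q and not q) implies q) and r, v   [and-rule on 2]
4. not (not p and r), v   [and-rule on 2]
5. (q and not q) implies q, v   [and-rule on 3]
6. r, v   [and-rule on 3]
7. p, v   [neg-and-rule on 4 (branches; this branch)]
8. q, v   [implies-rule on 5 (branches; this branch)]
Accessibility: uRv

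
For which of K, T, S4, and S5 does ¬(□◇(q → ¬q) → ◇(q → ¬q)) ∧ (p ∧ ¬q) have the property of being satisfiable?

K-tableau for the formula:
1. ¬(□◇(q → ¬q) → ◇(q → ¬q)) ∧ (p ∧ ¬q), 0
2. ¬(□◇(q → ¬q) → ◇(q → ¬q)), 0   [∧-rule on 1]
3. p ∧ ¬q, 0   [∧-rule on 1]
4. □◇(q → ¬q), 0   [¬→-rule on 2]
5. ¬◇(q → ¬q), 0   [¬→-rule on 2]
6. p, 0   [∧-rule on 3]
7. ¬q, 0   [∧-rule on 3]
Complete open branch: satisfiable in K.
T-tableau for the formula:
1. ¬(□◇(q → ¬q) → ◇(q → ¬q)) ∧ (p ∧ ¬q), 0
2. ¬(□◇(q → ¬q) → ◇(q → ¬q)), 0   [∧-rule on 1]
3. p ∧ ¬q, 0   [∧-rule on 1]
4. □◇(q → ¬q), 0   [¬→-rule on 2]
5. ¬◇(q → ¬q), 0   [¬→-rule on 2]
6. p, 0   [∧-rule on 3]
7. ¬q, 0   [∧-rule on 3]
8. ◇(q → ¬q), 0   [□-rule on 4 via 0R0]
9. ¬(q → ¬q), 0   [¬◇-rule on 5 via 0R0]
10. q, 0   [¬→-rule on 9]
Accessibility: 0R0
Branch closes: q and ¬q both at 0.
Every branch closes (one shown): unsatisfiable in T, hence also in S4, S5 (every S4/S5-frame is a T-frame).

K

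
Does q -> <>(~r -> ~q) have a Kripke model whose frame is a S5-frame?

Satisfiable (open branch found)

1. q -> <>(~r -> ~q), u
2. <>(~r -> ~q), u
3. ~r -> ~q, v
4. ~q, v
Accessibility: uRu, uRv, vRu, vRv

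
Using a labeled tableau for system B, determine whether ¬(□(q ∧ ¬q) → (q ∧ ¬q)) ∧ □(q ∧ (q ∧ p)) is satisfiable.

No, unsatisfiable

1. ¬(□(q ∧ ¬q) → (q ∧ ¬q)) ∧ □(q ∧ (q ∧ p)), u
2. ¬(□(q ∧ ¬q) → (q ∧ ¬q)), u
3. □(q ∧ (q ∧ p)), u
4. □(q ∧ ¬q), u
5. ¬(q ∧ ¬q), u
6. q ∧ (q ∧ p), u
7. q, u
8. q ∧ p, u
9. p, u
10. q ∧ ¬q, u
11. ¬q, u
Accessibility: uRu
Branch closes: q and ¬q both at u.
Every branch closes; the branch above is one of them.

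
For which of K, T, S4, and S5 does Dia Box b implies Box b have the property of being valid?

S5

S5-tableau for the negation not (Dia Box b implies Box b):
1. not (Dia Box b implies Box b), w0
2. Dia Box b, w0
3. not Box b, w0
4. Box b, w1
5. b, w0
6. b, w1
7. not b, w2
8. b, w2
Accessibility: w0Rw0, w0Rw1, w0Rw2, w1Rw0, w1Rw1, w1Rw2, w2Rw0, w2Rw1, w2Rw2
Branch closes: b and not b both at w2.
Every branch closes (one shown): valid in S5.
S4-tableau for the negation not (Dia Box b implies Box b):
1. not (Dia Box b implies Box b), w0
2. Dia Box b, w0
3. not Box b, w0
4. Box b, w1
5. b, w1
6. not b, w2
Accessibility: w0Rw0, w0Rw1, w0Rw2, w1Rw1, w2Rw2
Complete open branch: countermodel on an S4-frame, so not valid in S4, nor in K, T (the same frame is also a K-frame and a T-frame).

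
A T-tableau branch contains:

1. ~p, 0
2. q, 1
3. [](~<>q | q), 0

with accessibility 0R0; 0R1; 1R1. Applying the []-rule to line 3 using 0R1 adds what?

~<>q | q, 1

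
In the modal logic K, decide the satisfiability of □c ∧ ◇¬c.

1. □c ∧ ◇¬c, u
2. □c, u
3. ◇¬c, u
4. ¬c, v
5. c, v
Accessibility: uRv
Branch closes: c and ¬c both at v.
Every branch closes; the branch above is one of them.

No, unsatisfiable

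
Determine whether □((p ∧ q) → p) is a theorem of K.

Yes, valid

Tableau for the negation ¬□((p ∧ q) → p):
1. ¬□((p ∧ q) → p), 0
2. ¬((p ∧ q) → p), 1
3. p ∧ q, 1
4. ¬p, 1
5. p, 1
6. q, 1
Accessibility: 0R1
Branch closes: p and ¬p both at 1.
All branches of the negation close; one closing branch shown above.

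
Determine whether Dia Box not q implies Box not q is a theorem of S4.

Not valid

Tableau for the negation not (Dia Box not q implies Box not q):
1. not (Dia Box not q implies Box not q), w0
2. Dia Box not q, w0
3. not Box not q, w0
4. Box not q, w1
5. not q, w1
6. q, w2
Accessibility: w0Rw0, w0Rw1, w0Rw2, w1Rw1, w2Rw2
The negation has an open branch (countermodel exists).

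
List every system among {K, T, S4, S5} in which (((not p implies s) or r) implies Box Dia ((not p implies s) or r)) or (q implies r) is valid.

S5

S5-tableau for the negation not ((((not p implies s) or r) implies Box Dia ((not p implies s) or r)) or (q implies r)):
1. not ((((not p implies s) or r) implies Box Dia ((not p implies s) or r)) or (q implies r)), w0
2. not (((not p implies s) or r) implies Box Dia ((not p implies s) or r)), w0
3. not (q implies r), w0
4. (not p implies s) or r, w0
5. not Box Dia ((not p implies s) or r), w0
6. q, w0
7. not r, w0
8. not p implies s, w0
9. s, w0
10. not Dia ((not p implies s) or r), w1
11. not ((not p implies s) or r), w0
12. not (not p implies s), w0
13. not p, w0
14. not s, w0
Accessibility: w0Rw0, w0Rw1, w1Rw0, w1Rw1
Branch closes: s and not s both at w0.
Every branch closes (one shown): valid in S5.
S4-tableau for the negation not ((((not p implies s) or r) implies Box Dia ((not p implies s) or r)) or (q implies r)):
1. not ((((not p implies s) or r) implies Box Dia ((not p implies s) or r)) or (q implies r)), w0
2. not (((not p implies s) or r) implies Box Dia ((not p implies s) or r)), w0
3. not (q implies r), w0
4. (not p implies s) or r, w0
5. not Box Dia ((not p implies s) or r), w0
6. q, w0
7. not r, w0
8. not p implies s, w0
9. s, w0
10. not Dia ((not p implies s) or r), w1
11. not ((not p implies s) or r), w1
12. not (not p implies s), w1
13. not r, w1
14. not p, w1
15. not s, w1
Accessibility: w0Rw0, w0Rw1, w1Rw1
Complete open branch: countermodel on an S4-frame, so not valid in S4, nor in K, T (the same frame is also a K-frame and a T-frame).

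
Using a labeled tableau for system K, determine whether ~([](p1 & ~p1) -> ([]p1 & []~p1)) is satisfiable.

Unsatisfiable (every branch closes)

1. ~([](p1 & ~p1) -> ([]p1 & []~p1)), w0
2. [](p1 & ~p1), w0   [~->-rule on 1]
3. ~([]p1 & []~p1), w0   [~->-rule on 1]
4. ~[]~p1, w0   [~&-rule on 3 (branches; this branch)]
5. p1, w1   [~[]-rule on 4: fresh world w1, w0Rw1]
6. p1 & ~p1, w1   [[]-rule on 2 via w0Rw1]
7. ~p1, w1   [&-rule on 6]
Accessibility: w0Rw1
Branch closes: p1 and ~p1 both at w1.
Every branch closes; the branch above is one of them.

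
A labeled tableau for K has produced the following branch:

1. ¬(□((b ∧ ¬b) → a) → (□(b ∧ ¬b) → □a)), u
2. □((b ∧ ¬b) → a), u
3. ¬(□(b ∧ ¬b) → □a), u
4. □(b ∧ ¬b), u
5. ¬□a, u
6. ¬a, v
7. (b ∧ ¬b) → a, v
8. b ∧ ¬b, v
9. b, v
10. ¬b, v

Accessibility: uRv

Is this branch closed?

Yes, closed

Both b and ¬b appear at v.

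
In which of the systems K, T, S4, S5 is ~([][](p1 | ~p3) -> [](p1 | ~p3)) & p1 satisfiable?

K

T-tableau for the formula:
1. ~([][](p1 | ~p3) -> [](p1 | ~p3)) & p1, 0
2. ~([][](p1 | ~p3) -> [](p1 | ~p3)), 0   [&-rule on 1]
3. p1, 0   [&-rule on 1]
4. [][](p1 | ~p3), 0   [~->-rule on 2]
5. ~[](p1 | ~p3), 0   [~->-rule on 2]
6. [](p1 | ~p3), 0   [[]-rule on 4 via 0R0]
7. p1 | ~p3, 0   [[]-rule on 6 via 0R0]
8. ~p3, 0   [|-rule on 7 (branches; this branch)]
9. ~(p1 | ~p3), 1   [~[]-rule on 5: fresh world 1, 0R1]
10. ~p1, 1   [~|-rule on 9]
11. p3, 1   [~|-rule on 9]
12. [](p1 | ~p3), 1   [[]-rule on 4 via 0R1]
13. p1 | ~p3, 1   [[]-rule on 6 via 0R1]
14. ~p3, 1   [|-rule on 13 (branches; this branch)]
Accessibility: 0R0, 0R1, 1R1
Branch closes: p3 and ~p3 both at 1.
Every branch closes (one shown): unsatisfiable in T, hence also in S4, S5 (every S4/S5-frame is a T-frame).
K-tableau for the formula:
1. ~([][](p1 | ~p3) -> [](p1 | ~p3)) & p1, 0
2. ~([][](p1 | ~p3) -> [](p1 | ~p3)), 0   [&-rule on 1]
3. p1, 0   [&-rule on 1]
4. [][](p1 | ~p3), 0   [~->-rule on 2]
5. ~[](p1 | ~p3), 0   [~->-rule on 2]
6. ~(p1 | ~p3), 1   [~[]-rule on 5: fresh world 1, 0R1]
7. ~p1, 1   [~|-rule on 6]
8. p3, 1   [~|-rule on 6]
9. [](p1 | ~p3), 1   [[]-rule on 4 via 0R1]
Accessibility: 0R1
Complete open branch: satisfiable in K.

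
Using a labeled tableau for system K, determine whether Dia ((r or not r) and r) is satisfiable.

1. Dia ((r or not r) and r), 0
2. (r or not r) and r, 1   [Dia-rule on 1: fresh world 1, 0R1]
3. r or not r, 1   [and-rule on 2]
4. r, 1   [and-rule on 2]
Accessibility: 0R1

Satisfiable (open branch found)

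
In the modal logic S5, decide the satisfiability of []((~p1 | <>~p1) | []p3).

Yes, satisfiable

1. []((~p1 | <>~p1) | []p3), u
2. (~p1 | <>~p1) | []p3, u
3. []p3, u
4. p3, u
Accessibility: uRu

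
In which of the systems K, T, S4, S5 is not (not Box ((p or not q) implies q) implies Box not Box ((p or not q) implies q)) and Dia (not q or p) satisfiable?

K, T, S4

S4-tableau for the formula:
1. not (not Box ((p or not q) implies q) implies Box not Box ((p or not q) implies q)) and Dia (not q or p), u
2. not (not Box ((p or not q) implies q) implies Box not Box ((p or not q) implies q)), u
3. Dia (not q or p), u
4. not Box ((p or not q) implies q), u
5. not Box not Box ((p or not q) implies q), u
6. not q or p, v
7. p, v
8. not ((p or not q) implies q), w
9. p or not q, w
10. not q, w
11. Box ((p or not q) implies q), x
12. (p or not q) implies q, x
13. q, x
Accessibility: uRu, uRv, uRw, uRx, vRv, wRw, xRx
Complete open branch: satisfiable in S4, hence also in K, T (this S4-model is also a K-model and a T-model).
S5-tableau for the formula:
1. not (not Box ((p or not q) implies q) implies Box not Box ((p or not q) implies q)) and Dia (not q or p), u
2. not (not Box ((p or not q) implies q) implies Box not Box ((p or not q) implies q)), u
3. Dia (not q or p), u
4. not Box ((p or not q) implies q), u
5. not Box not Box ((p or not q) implies q), u
6. not q or p, v
7. p, v
8. not ((p or not q) implies q), w
9. p or not q, w
10. not q, w
11. Box ((p or not q) implies q), x
12. (p or not q) implies q, u
13. (p or not q) implies q, v
14. (p or not q) implies q, w
15. (p or not q) implies q, x
16. not (p or not q), u
17. not p, u
18. q, u
19. q, v
20. not (p or not q), w
21. not p, w
22. q, w
Accessibility: uRu, uRv, uRw, uRx, vRu, vRv, vRw, vRx, wRu, wRv, wRw, wRx, xRu, xRv, xRw, xRx
Branch closes: q and not q both at w.
Every branch closes (one shown): unsatisfiable in S5.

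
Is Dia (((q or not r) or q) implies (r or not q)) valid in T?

No, not valid

Tableau for the negation not Dia (((q or not r) or q) implies (r or not q)):
1. not Dia (((q or not r) or q) implies (r or not q)), u
2. not (((q or not r) or q) implies (r or not q)), u   [neg-Dia-rule on 1 via uRu]
3. (q or not r) or q, u   [neg-implies-rule on 2]
4. not (r or not q), u   [neg-implies-rule on 2]
5. not r, u   [neg-or-rule on 4]
6. q, u   [neg-or-rule on 4]
Accessibility: uRu
The negation has an open branch (countermodel exists).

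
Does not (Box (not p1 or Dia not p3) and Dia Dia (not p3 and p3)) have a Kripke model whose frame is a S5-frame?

1. not (Box (not p1 or Dia not p3) and Dia Dia (not p3 and p3)), u
2. not Dia Dia (not p3 and p3), u
3. not Dia (not p3 and p3), u
4. not (not p3 and p3), u
5. not p3, u
Accessibility: uRu

Yes, satisfiable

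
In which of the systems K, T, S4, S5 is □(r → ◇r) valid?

T, S4, S5

K-tableau for the negation ¬□(r → ◇r):
1. ¬□(r → ◇r), u
2. ¬(r → ◇r), v   [¬□-rule on 1: fresh world v, uRv]
3. r, v   [¬→-rule on 2]
4. ¬◇r, v   [¬→-rule on 2]
Accessibility: uRv
Complete open branch: countermodel on a K-frame, so not valid in K.
T-tableau for the negation ¬□(r → ◇r):
1. ¬□(r → ◇r), u
2. ¬(r → ◇r), v   [¬□-rule on 1: fresh world v, uRv]
3. r, v   [¬→-rule on 2]
4. ¬◇r, v   [¬→-rule on 2]
5. ¬r, v   [¬◇-rule on 4 via vRv]
Accessibility: uRu, uRv, vRv
Branch closes: r and ¬r both at v.
Every branch closes (one shown): valid in T, hence also in S4, S5 (every theorem of T is a theorem of S4 and S5).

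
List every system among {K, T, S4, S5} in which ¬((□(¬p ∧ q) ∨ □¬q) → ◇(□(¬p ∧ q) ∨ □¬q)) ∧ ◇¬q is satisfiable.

K

K-tableau for the formula:
1. ¬((□(¬p ∧ q) ∨ □¬q) → ◇(□(¬p ∧ q) ∨ □¬q)) ∧ ◇¬q, w0
2. ¬((□(¬p ∧ q) ∨ □¬q) → ◇(□(¬p ∧ q) ∨ □¬q)), w0   [∧-rule on 1]
3. ◇¬q, w0   [∧-rule on 1]
4. □(¬p ∧ q) ∨ □¬q, w0   [¬→-rule on 2]
5. ¬◇(□(¬p ∧ q) ∨ □¬q), w0   [¬→-rule on 2]
6. □¬q, w0   [∨-rule on 4 (branches; this branch)]
7. ¬q, w1   [◇-rule on 3: fresh world w1, w0Rw1]
8. ¬(□(¬p ∧ q) ∨ □¬q), w1   [¬◇-rule on 5 via w0Rw1]
9. ¬□(¬p ∧ q), w1   [¬∨-rule on 8]
10. ¬□¬q, w1   [¬∨-rule on 8]
11. ¬(¬p ∧ q), w2   [¬□-rule on 9: fresh world w2, w1Rw2]
12. ¬q, w2   [¬∧-rule on 11 (branches; this branch)]
13. q, w3   [¬□-rule on 10: fresh world w3, w1Rw3]
Accessibility: w0Rw1, w1Rw2, w1Rw3
Complete open branch: satisfiable in K.
T-tableau for the formula:
1. ¬((□(¬p ∧ q) ∨ □¬q) → ◇(□(¬p ∧ q) ∨ □¬q)) ∧ ◇¬q, w0
2. ¬((□(¬p ∧ q) ∨ □¬q) → ◇(□(¬p ∧ q) ∨ □¬q)), w0   [∧-rule on 1]
3. ◇¬q, w0   [∧-rule on 1]
4. □(¬p ∧ q) ∨ □¬q, w0   [¬→-rule on 2]
5. ¬◇(□(¬p ∧ q) ∨ □¬q), w0   [¬→-rule on 2]
6. ¬(□(¬p ∧ q) ∨ □¬q), w0   [¬◇-rule on 5 via w0Rw0]
7. ¬□(¬p ∧ q), w0   [¬∨-rule on 6]
8. ¬□¬q, w0   [¬∨-rule on 6]
9. □¬q, w0   [∨-rule on 4 (branches; this branch)]
10. ¬q, w0   [□-rule on 9 via w0Rw0]
11. ¬q, w1   [◇-rule on 3: fresh world w1, w0Rw1]
12. ¬(□(¬p ∧ q) ∨ □¬q), w1   [¬◇-rule on 5 via w0Rw1]
13. ¬□(¬p ∧ q), w1   [¬∨-rule on 12]
14. ¬□¬q, w1   [¬∨-rule on 12]
15. ¬(¬p ∧ q), w2   [¬□-rule on 7: fresh world w2, w0Rw2]
16. ¬(□(¬p ∧ q) ∨ □¬q), w2   [¬◇-rule on 5 via w0Rw2]
17. ¬□(¬p ∧ q), w2   [¬∨-rule on 16]
18. ¬□¬q, w2   [¬∨-rule on 16]
19. ¬q, w2   [□-rule on 9 via w0Rw2]
20. q, w3   [¬□-rule on 8: fresh world w3, w0Rw3]
21. ¬(□(¬p ∧ q) ∨ □¬q), w3   [¬◇-rule on 5 via w0Rw3]
22. ¬□(¬p ∧ q), w3   [¬∨-rule on 21]
23. ¬□¬q, w3   [¬∨-rule on 21]
24. ¬q, w3   [□-rule on 9 via w0Rw3]
Accessibility: w0Rw0, w0Rw1, w0Rw2, w0Rw3, w1Rw1, w2Rw2, w3Rw3
Branch closes: q and ¬q both at w3.
Every branch closes (one shown): unsatisfiable in T, hence also in S4, S5 (every S4/S5-frame is a T-frame).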